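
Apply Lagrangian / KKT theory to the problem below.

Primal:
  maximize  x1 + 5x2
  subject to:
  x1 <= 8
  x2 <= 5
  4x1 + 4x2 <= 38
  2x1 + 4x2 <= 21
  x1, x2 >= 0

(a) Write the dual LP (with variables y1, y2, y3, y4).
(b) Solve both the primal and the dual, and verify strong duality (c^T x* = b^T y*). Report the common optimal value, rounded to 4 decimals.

The standard primal-dual pair for 'max c^T x s.t. A x <= b, x >= 0' is:
  Dual:  min b^T y  s.t.  A^T y >= c,  y >= 0.

So the dual LP is:
  minimize  8y1 + 5y2 + 38y3 + 21y4
  subject to:
    y1 + 4y3 + 2y4 >= 1
    y2 + 4y3 + 4y4 >= 5
    y1, y2, y3, y4 >= 0

Solving the primal: x* = (0.5, 5).
  primal value c^T x* = 25.5.
Solving the dual: y* = (0, 3, 0, 0.5).
  dual value b^T y* = 25.5.
Strong duality: c^T x* = b^T y*. Confirmed.

25.5


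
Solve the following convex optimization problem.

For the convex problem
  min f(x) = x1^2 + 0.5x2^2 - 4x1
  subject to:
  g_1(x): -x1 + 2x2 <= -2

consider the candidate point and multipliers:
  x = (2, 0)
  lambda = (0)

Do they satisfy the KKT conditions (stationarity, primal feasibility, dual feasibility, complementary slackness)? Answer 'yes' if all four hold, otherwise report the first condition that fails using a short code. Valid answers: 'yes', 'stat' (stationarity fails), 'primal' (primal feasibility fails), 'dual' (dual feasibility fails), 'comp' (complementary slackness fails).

Gradient of f: grad f(x) = Q x + c = (0, 0)
Constraint values g_i(x) = a_i^T x - b_i:
  g_1((2, 0)) = 0
Stationarity residual: grad f(x) + sum_i lambda_i a_i = (0, 0)
  -> stationarity OK
Primal feasibility (all g_i <= 0): OK
Dual feasibility (all lambda_i >= 0): OK
Complementary slackness (lambda_i * g_i(x) = 0 for all i): OK

Verdict: yes, KKT holds.

yes


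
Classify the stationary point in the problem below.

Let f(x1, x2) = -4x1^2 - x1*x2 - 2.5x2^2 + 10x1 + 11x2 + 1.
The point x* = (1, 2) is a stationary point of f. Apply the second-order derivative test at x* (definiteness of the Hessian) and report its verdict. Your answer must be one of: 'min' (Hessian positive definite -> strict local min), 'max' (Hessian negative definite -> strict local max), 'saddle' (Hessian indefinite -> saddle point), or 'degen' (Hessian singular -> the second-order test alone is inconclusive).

Compute the Hessian H = grad^2 f:
  H = [[-8, -1], [-1, -5]]
Verify stationarity: grad f(x*) = H x* + g = (0, 0).
Eigenvalues of H: -8.3028, -4.6972.
Both eigenvalues < 0, so H is negative definite -> x* is a strict local max.

max


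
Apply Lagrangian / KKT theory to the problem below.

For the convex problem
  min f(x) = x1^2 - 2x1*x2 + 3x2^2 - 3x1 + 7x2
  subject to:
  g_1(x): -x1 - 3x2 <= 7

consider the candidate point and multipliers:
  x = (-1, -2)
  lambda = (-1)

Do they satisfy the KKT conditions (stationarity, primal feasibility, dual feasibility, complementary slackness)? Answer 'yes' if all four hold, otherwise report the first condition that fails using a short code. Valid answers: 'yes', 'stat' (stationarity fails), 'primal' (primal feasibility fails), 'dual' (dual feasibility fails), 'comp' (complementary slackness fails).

Gradient of f: grad f(x) = Q x + c = (-1, -3)
Constraint values g_i(x) = a_i^T x - b_i:
  g_1((-1, -2)) = 0
Stationarity residual: grad f(x) + sum_i lambda_i a_i = (0, 0)
  -> stationarity OK
Primal feasibility (all g_i <= 0): OK
Dual feasibility (all lambda_i >= 0): FAILS
Complementary slackness (lambda_i * g_i(x) = 0 for all i): OK

Verdict: the first failing condition is dual_feasibility -> dual.

dual


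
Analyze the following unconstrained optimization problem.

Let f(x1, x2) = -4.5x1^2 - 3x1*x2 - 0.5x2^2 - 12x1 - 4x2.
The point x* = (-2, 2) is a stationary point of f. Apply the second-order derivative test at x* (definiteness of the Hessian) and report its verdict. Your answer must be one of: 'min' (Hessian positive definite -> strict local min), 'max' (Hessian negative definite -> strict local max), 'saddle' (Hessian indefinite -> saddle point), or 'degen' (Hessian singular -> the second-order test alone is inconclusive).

Compute the Hessian H = grad^2 f:
  H = [[-9, -3], [-3, -1]]
Verify stationarity: grad f(x*) = H x* + g = (0, 0).
Eigenvalues of H: -10, 0.
H has a zero eigenvalue (singular; negative semidefinite but not definite), so H is neither positive definite, negative definite, nor indefinite. The second-order test alone is inconclusive -> degen.
(Indeed, f is constant along the null direction of H through x*, so x* is not a strict local extremum.)

degen


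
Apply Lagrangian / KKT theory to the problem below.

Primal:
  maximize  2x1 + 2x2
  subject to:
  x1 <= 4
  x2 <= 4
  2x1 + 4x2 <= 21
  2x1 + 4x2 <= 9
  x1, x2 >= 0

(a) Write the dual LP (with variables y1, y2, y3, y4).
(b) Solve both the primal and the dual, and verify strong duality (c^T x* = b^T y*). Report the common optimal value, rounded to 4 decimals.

The standard primal-dual pair for 'max c^T x s.t. A x <= b, x >= 0' is:
  Dual:  min b^T y  s.t.  A^T y >= c,  y >= 0.

So the dual LP is:
  minimize  4y1 + 4y2 + 21y3 + 9y4
  subject to:
    y1 + 2y3 + 2y4 >= 2
    y2 + 4y3 + 4y4 >= 2
    y1, y2, y3, y4 >= 0

Solving the primal: x* = (4, 0.25).
  primal value c^T x* = 8.5.
Solving the dual: y* = (1, 0, 0, 0.5).
  dual value b^T y* = 8.5.
Strong duality: c^T x* = b^T y*. Confirmed.

8.5


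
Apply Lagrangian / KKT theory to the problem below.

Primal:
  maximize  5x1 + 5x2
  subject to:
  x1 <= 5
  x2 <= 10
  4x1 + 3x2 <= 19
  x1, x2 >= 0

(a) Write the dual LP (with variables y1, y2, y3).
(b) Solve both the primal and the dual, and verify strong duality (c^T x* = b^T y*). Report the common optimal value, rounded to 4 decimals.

The standard primal-dual pair for 'max c^T x s.t. A x <= b, x >= 0' is:
  Dual:  min b^T y  s.t.  A^T y >= c,  y >= 0.

So the dual LP is:
  minimize  5y1 + 10y2 + 19y3
  subject to:
    y1 + 4y3 >= 5
    y2 + 3y3 >= 5
    y1, y2, y3 >= 0

Solving the primal: x* = (0, 6.3333).
  primal value c^T x* = 31.6667.
Solving the dual: y* = (0, 0, 1.6667).
  dual value b^T y* = 31.6667.
Strong duality: c^T x* = b^T y*. Confirmed.

31.6667


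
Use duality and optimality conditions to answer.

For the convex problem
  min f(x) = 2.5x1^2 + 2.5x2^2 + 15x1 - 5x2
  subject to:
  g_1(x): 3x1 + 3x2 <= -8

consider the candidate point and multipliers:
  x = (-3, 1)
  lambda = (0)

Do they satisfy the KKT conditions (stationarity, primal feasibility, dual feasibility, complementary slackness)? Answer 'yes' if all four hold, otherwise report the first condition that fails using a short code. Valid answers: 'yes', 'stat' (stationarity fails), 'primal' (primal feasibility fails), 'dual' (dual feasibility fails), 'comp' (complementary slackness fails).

Gradient of f: grad f(x) = Q x + c = (0, 0)
Constraint values g_i(x) = a_i^T x - b_i:
  g_1((-3, 1)) = 2
Stationarity residual: grad f(x) + sum_i lambda_i a_i = (0, 0)
  -> stationarity OK
Primal feasibility (all g_i <= 0): FAILS
Dual feasibility (all lambda_i >= 0): OK
Complementary slackness (lambda_i * g_i(x) = 0 for all i): OK

Verdict: the first failing condition is primal_feasibility -> primal.

primal


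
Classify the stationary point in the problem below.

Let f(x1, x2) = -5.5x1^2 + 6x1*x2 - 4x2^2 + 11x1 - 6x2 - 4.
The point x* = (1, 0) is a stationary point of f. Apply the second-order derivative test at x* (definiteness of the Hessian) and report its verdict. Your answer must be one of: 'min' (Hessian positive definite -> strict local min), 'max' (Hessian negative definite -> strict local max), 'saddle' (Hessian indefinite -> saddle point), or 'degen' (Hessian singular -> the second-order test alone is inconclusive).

Compute the Hessian H = grad^2 f:
  H = [[-11, 6], [6, -8]]
Verify stationarity: grad f(x*) = H x* + g = (0, 0).
Eigenvalues of H: -15.6847, -3.3153.
Both eigenvalues < 0, so H is negative definite -> x* is a strict local max.

max


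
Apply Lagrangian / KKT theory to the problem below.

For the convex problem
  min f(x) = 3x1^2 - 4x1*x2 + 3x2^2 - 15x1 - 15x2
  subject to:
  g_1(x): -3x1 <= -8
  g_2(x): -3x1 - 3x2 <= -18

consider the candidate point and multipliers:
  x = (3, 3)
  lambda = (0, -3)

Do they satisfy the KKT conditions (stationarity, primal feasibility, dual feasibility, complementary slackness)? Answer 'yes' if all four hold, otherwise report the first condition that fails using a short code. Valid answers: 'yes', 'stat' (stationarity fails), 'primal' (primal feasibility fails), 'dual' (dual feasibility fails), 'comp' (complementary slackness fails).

Gradient of f: grad f(x) = Q x + c = (-9, -9)
Constraint values g_i(x) = a_i^T x - b_i:
  g_1((3, 3)) = -1
  g_2((3, 3)) = 0
Stationarity residual: grad f(x) + sum_i lambda_i a_i = (0, 0)
  -> stationarity OK
Primal feasibility (all g_i <= 0): OK
Dual feasibility (all lambda_i >= 0): FAILS
Complementary slackness (lambda_i * g_i(x) = 0 for all i): OK

Verdict: the first failing condition is dual_feasibility -> dual.

dual


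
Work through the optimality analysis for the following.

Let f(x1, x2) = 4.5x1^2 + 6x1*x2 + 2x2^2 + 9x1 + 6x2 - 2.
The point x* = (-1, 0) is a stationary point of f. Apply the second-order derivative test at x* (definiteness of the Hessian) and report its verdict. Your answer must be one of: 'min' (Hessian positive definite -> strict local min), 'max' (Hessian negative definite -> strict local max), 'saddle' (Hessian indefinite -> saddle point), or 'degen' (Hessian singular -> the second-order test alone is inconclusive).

Compute the Hessian H = grad^2 f:
  H = [[9, 6], [6, 4]]
Verify stationarity: grad f(x*) = H x* + g = (0, 0).
Eigenvalues of H: 0, 13.
H has a zero eigenvalue (singular; positive semidefinite but not definite), so H is neither positive definite, negative definite, nor indefinite. The second-order test alone is inconclusive -> degen.
(Indeed, f is constant along the null direction of H through x*, so x* is not a strict local extremum.)

degen


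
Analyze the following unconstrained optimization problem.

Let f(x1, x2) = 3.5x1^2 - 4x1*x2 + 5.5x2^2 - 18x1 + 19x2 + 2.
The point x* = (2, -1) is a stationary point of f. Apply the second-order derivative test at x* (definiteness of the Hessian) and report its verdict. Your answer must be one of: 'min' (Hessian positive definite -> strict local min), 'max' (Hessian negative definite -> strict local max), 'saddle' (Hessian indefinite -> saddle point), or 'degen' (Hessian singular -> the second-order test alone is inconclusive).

Compute the Hessian H = grad^2 f:
  H = [[7, -4], [-4, 11]]
Verify stationarity: grad f(x*) = H x* + g = (0, 0).
Eigenvalues of H: 4.5279, 13.4721.
Both eigenvalues > 0, so H is positive definite -> x* is a strict local min.

min


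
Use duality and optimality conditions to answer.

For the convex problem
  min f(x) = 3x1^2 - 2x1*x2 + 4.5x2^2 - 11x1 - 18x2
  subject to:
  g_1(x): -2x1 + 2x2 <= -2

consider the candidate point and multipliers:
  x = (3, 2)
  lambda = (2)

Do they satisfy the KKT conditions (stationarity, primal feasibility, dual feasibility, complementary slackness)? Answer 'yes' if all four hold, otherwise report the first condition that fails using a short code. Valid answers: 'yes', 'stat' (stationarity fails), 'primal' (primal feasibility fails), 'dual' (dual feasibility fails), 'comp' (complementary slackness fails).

Gradient of f: grad f(x) = Q x + c = (3, -6)
Constraint values g_i(x) = a_i^T x - b_i:
  g_1((3, 2)) = 0
Stationarity residual: grad f(x) + sum_i lambda_i a_i = (-1, -2)
  -> stationarity FAILS
Primal feasibility (all g_i <= 0): OK
Dual feasibility (all lambda_i >= 0): OK
Complementary slackness (lambda_i * g_i(x) = 0 for all i): OK

Verdict: the first failing condition is stationarity -> stat.

stat


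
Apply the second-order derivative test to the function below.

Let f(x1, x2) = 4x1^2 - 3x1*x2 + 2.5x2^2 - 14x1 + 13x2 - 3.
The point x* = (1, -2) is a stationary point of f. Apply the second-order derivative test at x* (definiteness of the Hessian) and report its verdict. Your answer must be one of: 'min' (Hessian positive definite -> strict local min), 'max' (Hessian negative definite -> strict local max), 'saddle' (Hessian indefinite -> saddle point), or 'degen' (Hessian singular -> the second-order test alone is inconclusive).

Compute the Hessian H = grad^2 f:
  H = [[8, -3], [-3, 5]]
Verify stationarity: grad f(x*) = H x* + g = (0, 0).
Eigenvalues of H: 3.1459, 9.8541.
Both eigenvalues > 0, so H is positive definite -> x* is a strict local min.

min


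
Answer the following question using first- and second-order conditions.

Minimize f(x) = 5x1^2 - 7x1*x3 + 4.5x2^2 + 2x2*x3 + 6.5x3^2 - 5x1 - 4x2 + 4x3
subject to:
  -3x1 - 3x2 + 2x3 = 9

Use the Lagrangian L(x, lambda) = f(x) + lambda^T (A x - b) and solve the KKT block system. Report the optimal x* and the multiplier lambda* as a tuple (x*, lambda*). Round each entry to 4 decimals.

Form the Lagrangian:
  L(x, lambda) = (1/2) x^T Q x + c^T x + lambda^T (A x - b)
Stationarity (grad_x L = 0): Q x + c + A^T lambda = 0.
Primal feasibility: A x = b.

This gives the KKT block system:
  [ Q   A^T ] [ x     ]   [-c ]
  [ A    0  ] [ lambda ] = [ b ]

Solving the linear system:
  x*      = (-1.1525, -1.6652, 0.2735)
  lambda* = (-6.1465)
  f(x*)   = 34.4178

x* = (-1.1525, -1.6652, 0.2735), lambda* = (-6.1465)


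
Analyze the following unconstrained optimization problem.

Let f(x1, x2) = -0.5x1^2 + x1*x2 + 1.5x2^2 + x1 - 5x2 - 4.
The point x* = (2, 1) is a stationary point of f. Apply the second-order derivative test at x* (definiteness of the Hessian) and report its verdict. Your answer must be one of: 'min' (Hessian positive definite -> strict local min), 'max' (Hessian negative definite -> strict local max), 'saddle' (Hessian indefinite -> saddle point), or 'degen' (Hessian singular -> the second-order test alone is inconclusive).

Compute the Hessian H = grad^2 f:
  H = [[-1, 1], [1, 3]]
Verify stationarity: grad f(x*) = H x* + g = (0, 0).
Eigenvalues of H: -1.2361, 3.2361.
Eigenvalues have mixed signs, so H is indefinite -> x* is a saddle point.

saddle


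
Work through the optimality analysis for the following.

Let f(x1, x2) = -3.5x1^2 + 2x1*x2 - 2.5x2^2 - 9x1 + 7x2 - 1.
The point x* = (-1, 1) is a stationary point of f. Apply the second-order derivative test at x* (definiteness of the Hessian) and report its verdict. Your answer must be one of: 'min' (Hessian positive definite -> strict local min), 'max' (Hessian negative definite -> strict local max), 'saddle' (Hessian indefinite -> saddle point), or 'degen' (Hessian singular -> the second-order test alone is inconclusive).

Compute the Hessian H = grad^2 f:
  H = [[-7, 2], [2, -5]]
Verify stationarity: grad f(x*) = H x* + g = (0, 0).
Eigenvalues of H: -8.2361, -3.7639.
Both eigenvalues < 0, so H is negative definite -> x* is a strict local max.

max


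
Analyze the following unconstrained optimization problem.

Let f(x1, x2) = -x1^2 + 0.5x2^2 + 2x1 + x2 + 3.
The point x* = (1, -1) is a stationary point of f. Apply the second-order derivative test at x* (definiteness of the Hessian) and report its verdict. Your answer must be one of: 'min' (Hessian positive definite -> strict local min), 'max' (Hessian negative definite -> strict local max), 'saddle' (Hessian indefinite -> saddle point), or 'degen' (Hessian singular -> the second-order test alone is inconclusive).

Compute the Hessian H = grad^2 f:
  H = [[-2, 0], [0, 1]]
Verify stationarity: grad f(x*) = H x* + g = (0, 0).
Eigenvalues of H: -2, 1.
Eigenvalues have mixed signs, so H is indefinite -> x* is a saddle point.

saddle


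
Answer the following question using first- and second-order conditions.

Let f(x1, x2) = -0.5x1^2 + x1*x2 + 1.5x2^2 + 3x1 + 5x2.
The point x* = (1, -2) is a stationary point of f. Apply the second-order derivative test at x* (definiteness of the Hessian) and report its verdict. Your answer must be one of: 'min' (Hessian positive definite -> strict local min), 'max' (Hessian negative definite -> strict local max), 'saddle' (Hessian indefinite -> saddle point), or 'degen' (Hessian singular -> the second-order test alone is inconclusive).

Compute the Hessian H = grad^2 f:
  H = [[-1, 1], [1, 3]]
Verify stationarity: grad f(x*) = H x* + g = (0, 0).
Eigenvalues of H: -1.2361, 3.2361.
Eigenvalues have mixed signs, so H is indefinite -> x* is a saddle point.

saddle


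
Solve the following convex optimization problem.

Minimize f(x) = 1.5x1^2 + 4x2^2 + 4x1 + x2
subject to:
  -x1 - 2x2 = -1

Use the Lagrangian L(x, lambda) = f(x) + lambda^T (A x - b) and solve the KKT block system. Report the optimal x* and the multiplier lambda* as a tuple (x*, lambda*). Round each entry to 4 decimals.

Form the Lagrangian:
  L(x, lambda) = (1/2) x^T Q x + c^T x + lambda^T (A x - b)
Stationarity (grad_x L = 0): Q x + c + A^T lambda = 0.
Primal feasibility: A x = b.

This gives the KKT block system:
  [ Q   A^T ] [ x     ]   [-c ]
  [ A    0  ] [ lambda ] = [ b ]

Solving the linear system:
  x*      = (-0.3, 0.65)
  lambda* = (3.1)
  f(x*)   = 1.275

x* = (-0.3, 0.65), lambda* = (3.1)


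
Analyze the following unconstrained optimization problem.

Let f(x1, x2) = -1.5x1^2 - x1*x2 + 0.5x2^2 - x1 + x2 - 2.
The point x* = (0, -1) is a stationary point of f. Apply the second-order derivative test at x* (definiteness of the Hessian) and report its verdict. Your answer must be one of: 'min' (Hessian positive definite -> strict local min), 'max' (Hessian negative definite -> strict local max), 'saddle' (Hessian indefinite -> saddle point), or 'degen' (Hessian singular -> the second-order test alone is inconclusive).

Compute the Hessian H = grad^2 f:
  H = [[-3, -1], [-1, 1]]
Verify stationarity: grad f(x*) = H x* + g = (0, 0).
Eigenvalues of H: -3.2361, 1.2361.
Eigenvalues have mixed signs, so H is indefinite -> x* is a saddle point.

saddle


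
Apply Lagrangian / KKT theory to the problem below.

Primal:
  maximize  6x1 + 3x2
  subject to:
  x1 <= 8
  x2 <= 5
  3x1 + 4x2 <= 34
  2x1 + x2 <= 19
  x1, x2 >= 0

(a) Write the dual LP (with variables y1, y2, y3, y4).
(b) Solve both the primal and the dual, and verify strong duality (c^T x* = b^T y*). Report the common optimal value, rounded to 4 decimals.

The standard primal-dual pair for 'max c^T x s.t. A x <= b, x >= 0' is:
  Dual:  min b^T y  s.t.  A^T y >= c,  y >= 0.

So the dual LP is:
  minimize  8y1 + 5y2 + 34y3 + 19y4
  subject to:
    y1 + 3y3 + 2y4 >= 6
    y2 + 4y3 + y4 >= 3
    y1, y2, y3, y4 >= 0

Solving the primal: x* = (8, 2.5).
  primal value c^T x* = 55.5.
Solving the dual: y* = (3.75, 0, 0.75, 0).
  dual value b^T y* = 55.5.
Strong duality: c^T x* = b^T y*. Confirmed.

55.5


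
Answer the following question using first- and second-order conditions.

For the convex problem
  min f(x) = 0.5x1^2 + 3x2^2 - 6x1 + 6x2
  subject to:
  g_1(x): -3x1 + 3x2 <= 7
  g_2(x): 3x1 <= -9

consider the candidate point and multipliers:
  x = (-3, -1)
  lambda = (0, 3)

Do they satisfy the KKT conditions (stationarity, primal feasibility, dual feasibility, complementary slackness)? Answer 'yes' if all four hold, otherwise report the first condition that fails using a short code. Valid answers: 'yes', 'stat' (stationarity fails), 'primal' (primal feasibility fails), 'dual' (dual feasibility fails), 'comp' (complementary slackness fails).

Gradient of f: grad f(x) = Q x + c = (-9, 0)
Constraint values g_i(x) = a_i^T x - b_i:
  g_1((-3, -1)) = -1
  g_2((-3, -1)) = 0
Stationarity residual: grad f(x) + sum_i lambda_i a_i = (0, 0)
  -> stationarity OK
Primal feasibility (all g_i <= 0): OK
Dual feasibility (all lambda_i >= 0): OK
Complementary slackness (lambda_i * g_i(x) = 0 for all i): OK

Verdict: yes, KKT holds.

yes


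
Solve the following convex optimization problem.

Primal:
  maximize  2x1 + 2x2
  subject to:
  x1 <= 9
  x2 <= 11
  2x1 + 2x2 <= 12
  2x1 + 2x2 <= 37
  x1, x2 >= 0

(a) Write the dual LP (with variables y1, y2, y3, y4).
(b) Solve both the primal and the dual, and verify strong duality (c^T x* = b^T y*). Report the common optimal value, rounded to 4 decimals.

The standard primal-dual pair for 'max c^T x s.t. A x <= b, x >= 0' is:
  Dual:  min b^T y  s.t.  A^T y >= c,  y >= 0.

So the dual LP is:
  minimize  9y1 + 11y2 + 12y3 + 37y4
  subject to:
    y1 + 2y3 + 2y4 >= 2
    y2 + 2y3 + 2y4 >= 2
    y1, y2, y3, y4 >= 0

Solving the primal: x* = (6, 0).
  primal value c^T x* = 12.
Solving the dual: y* = (0, 0, 1, 0).
  dual value b^T y* = 12.
Strong duality: c^T x* = b^T y*. Confirmed.

12


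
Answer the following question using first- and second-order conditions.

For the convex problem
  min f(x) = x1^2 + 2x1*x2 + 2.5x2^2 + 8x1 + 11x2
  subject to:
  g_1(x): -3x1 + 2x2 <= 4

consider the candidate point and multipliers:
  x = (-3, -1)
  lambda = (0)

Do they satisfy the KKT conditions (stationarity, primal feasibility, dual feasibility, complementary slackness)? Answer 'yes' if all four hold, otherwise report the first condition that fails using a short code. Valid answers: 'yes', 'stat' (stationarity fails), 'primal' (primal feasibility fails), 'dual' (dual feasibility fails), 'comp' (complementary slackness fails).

Gradient of f: grad f(x) = Q x + c = (0, 0)
Constraint values g_i(x) = a_i^T x - b_i:
  g_1((-3, -1)) = 3
Stationarity residual: grad f(x) + sum_i lambda_i a_i = (0, 0)
  -> stationarity OK
Primal feasibility (all g_i <= 0): FAILS
Dual feasibility (all lambda_i >= 0): OK
Complementary slackness (lambda_i * g_i(x) = 0 for all i): OK

Verdict: the first failing condition is primal_feasibility -> primal.

primal


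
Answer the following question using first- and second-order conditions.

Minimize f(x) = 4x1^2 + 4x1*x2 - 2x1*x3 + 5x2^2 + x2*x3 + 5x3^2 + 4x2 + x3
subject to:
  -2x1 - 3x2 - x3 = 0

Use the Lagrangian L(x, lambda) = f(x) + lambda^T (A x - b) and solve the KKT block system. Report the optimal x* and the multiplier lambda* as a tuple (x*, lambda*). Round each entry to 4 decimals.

Form the Lagrangian:
  L(x, lambda) = (1/2) x^T Q x + c^T x + lambda^T (A x - b)
Stationarity (grad_x L = 0): Q x + c + A^T lambda = 0.
Primal feasibility: A x = b.

This gives the KKT block system:
  [ Q   A^T ] [ x     ]   [-c ]
  [ A    0  ] [ lambda ] = [ b ]

Solving the linear system:
  x*      = (0.4, -0.3, 0.1)
  lambda* = (0.9)
  f(x*)   = -0.55

x* = (0.4, -0.3, 0.1), lambda* = (0.9)


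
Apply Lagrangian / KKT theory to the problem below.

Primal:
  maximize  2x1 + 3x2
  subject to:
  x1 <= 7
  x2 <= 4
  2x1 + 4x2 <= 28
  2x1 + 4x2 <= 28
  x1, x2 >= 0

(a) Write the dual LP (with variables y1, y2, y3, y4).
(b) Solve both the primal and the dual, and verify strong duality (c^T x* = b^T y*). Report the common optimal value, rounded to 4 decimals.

The standard primal-dual pair for 'max c^T x s.t. A x <= b, x >= 0' is:
  Dual:  min b^T y  s.t.  A^T y >= c,  y >= 0.

So the dual LP is:
  minimize  7y1 + 4y2 + 28y3 + 28y4
  subject to:
    y1 + 2y3 + 2y4 >= 2
    y2 + 4y3 + 4y4 >= 3
    y1, y2, y3, y4 >= 0

Solving the primal: x* = (7, 3.5).
  primal value c^T x* = 24.5.
Solving the dual: y* = (0.5, 0, 0.75, 0).
  dual value b^T y* = 24.5.
Strong duality: c^T x* = b^T y*. Confirmed.

24.5


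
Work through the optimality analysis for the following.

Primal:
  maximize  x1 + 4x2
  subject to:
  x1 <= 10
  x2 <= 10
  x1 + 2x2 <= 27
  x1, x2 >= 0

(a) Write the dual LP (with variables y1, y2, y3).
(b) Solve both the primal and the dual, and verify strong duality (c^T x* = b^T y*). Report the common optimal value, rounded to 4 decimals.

The standard primal-dual pair for 'max c^T x s.t. A x <= b, x >= 0' is:
  Dual:  min b^T y  s.t.  A^T y >= c,  y >= 0.

So the dual LP is:
  minimize  10y1 + 10y2 + 27y3
  subject to:
    y1 + y3 >= 1
    y2 + 2y3 >= 4
    y1, y2, y3 >= 0

Solving the primal: x* = (7, 10).
  primal value c^T x* = 47.
Solving the dual: y* = (0, 2, 1).
  dual value b^T y* = 47.
Strong duality: c^T x* = b^T y*. Confirmed.

47


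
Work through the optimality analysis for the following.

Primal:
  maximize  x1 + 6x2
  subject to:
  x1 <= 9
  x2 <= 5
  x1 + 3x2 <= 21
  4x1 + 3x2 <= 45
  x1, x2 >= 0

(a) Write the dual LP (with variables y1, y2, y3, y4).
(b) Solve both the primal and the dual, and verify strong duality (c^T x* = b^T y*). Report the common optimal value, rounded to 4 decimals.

The standard primal-dual pair for 'max c^T x s.t. A x <= b, x >= 0' is:
  Dual:  min b^T y  s.t.  A^T y >= c,  y >= 0.

So the dual LP is:
  minimize  9y1 + 5y2 + 21y3 + 45y4
  subject to:
    y1 + y3 + 4y4 >= 1
    y2 + 3y3 + 3y4 >= 6
    y1, y2, y3, y4 >= 0

Solving the primal: x* = (6, 5).
  primal value c^T x* = 36.
Solving the dual: y* = (0, 3, 1, 0).
  dual value b^T y* = 36.
Strong duality: c^T x* = b^T y*. Confirmed.

36


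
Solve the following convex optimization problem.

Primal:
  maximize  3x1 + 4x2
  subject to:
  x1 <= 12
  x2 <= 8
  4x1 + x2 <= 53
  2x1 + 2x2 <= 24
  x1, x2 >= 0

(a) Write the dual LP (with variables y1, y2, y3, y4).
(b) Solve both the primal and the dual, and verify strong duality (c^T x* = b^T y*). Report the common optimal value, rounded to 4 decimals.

The standard primal-dual pair for 'max c^T x s.t. A x <= b, x >= 0' is:
  Dual:  min b^T y  s.t.  A^T y >= c,  y >= 0.

So the dual LP is:
  minimize  12y1 + 8y2 + 53y3 + 24y4
  subject to:
    y1 + 4y3 + 2y4 >= 3
    y2 + y3 + 2y4 >= 4
    y1, y2, y3, y4 >= 0

Solving the primal: x* = (4, 8).
  primal value c^T x* = 44.
Solving the dual: y* = (0, 1, 0, 1.5).
  dual value b^T y* = 44.
Strong duality: c^T x* = b^T y*. Confirmed.

44


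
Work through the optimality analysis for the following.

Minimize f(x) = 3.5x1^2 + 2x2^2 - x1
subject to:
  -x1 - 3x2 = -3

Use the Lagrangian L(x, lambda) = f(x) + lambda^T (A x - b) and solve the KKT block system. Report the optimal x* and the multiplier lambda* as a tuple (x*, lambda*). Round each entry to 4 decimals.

Form the Lagrangian:
  L(x, lambda) = (1/2) x^T Q x + c^T x + lambda^T (A x - b)
Stationarity (grad_x L = 0): Q x + c + A^T lambda = 0.
Primal feasibility: A x = b.

This gives the KKT block system:
  [ Q   A^T ] [ x     ]   [-c ]
  [ A    0  ] [ lambda ] = [ b ]

Solving the linear system:
  x*      = (0.3134, 0.8955)
  lambda* = (1.194)
  f(x*)   = 1.6343

x* = (0.3134, 0.8955), lambda* = (1.194)


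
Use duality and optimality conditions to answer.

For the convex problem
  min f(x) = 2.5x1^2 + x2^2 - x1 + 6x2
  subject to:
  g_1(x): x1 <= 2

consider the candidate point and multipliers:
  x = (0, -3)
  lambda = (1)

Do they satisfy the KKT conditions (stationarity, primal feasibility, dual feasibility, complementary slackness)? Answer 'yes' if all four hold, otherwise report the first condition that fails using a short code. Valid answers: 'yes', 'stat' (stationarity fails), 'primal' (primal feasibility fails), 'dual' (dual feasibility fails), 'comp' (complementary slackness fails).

Gradient of f: grad f(x) = Q x + c = (-1, 0)
Constraint values g_i(x) = a_i^T x - b_i:
  g_1((0, -3)) = -2
Stationarity residual: grad f(x) + sum_i lambda_i a_i = (0, 0)
  -> stationarity OK
Primal feasibility (all g_i <= 0): OK
Dual feasibility (all lambda_i >= 0): OK
Complementary slackness (lambda_i * g_i(x) = 0 for all i): FAILS

Verdict: the first failing condition is complementary_slackness -> comp.

comp


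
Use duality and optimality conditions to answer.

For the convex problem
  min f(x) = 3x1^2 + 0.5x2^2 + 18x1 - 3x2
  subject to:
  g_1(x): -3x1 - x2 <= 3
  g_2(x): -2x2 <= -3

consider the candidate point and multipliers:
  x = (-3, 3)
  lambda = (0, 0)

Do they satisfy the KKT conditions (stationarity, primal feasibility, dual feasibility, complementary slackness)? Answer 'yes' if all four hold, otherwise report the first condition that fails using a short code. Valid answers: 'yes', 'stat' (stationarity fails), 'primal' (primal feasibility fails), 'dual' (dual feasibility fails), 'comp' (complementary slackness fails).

Gradient of f: grad f(x) = Q x + c = (0, 0)
Constraint values g_i(x) = a_i^T x - b_i:
  g_1((-3, 3)) = 3
  g_2((-3, 3)) = -3
Stationarity residual: grad f(x) + sum_i lambda_i a_i = (0, 0)
  -> stationarity OK
Primal feasibility (all g_i <= 0): FAILS
Dual feasibility (all lambda_i >= 0): OK
Complementary slackness (lambda_i * g_i(x) = 0 for all i): OK

Verdict: the first failing condition is primal_feasibility -> primal.

primal


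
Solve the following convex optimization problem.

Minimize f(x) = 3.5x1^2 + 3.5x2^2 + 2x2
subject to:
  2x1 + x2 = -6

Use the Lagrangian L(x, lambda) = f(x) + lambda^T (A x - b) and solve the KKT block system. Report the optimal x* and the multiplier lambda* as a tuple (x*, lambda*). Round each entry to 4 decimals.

Form the Lagrangian:
  L(x, lambda) = (1/2) x^T Q x + c^T x + lambda^T (A x - b)
Stationarity (grad_x L = 0): Q x + c + A^T lambda = 0.
Primal feasibility: A x = b.

This gives the KKT block system:
  [ Q   A^T ] [ x     ]   [-c ]
  [ A    0  ] [ lambda ] = [ b ]

Solving the linear system:
  x*      = (-2.2857, -1.4286)
  lambda* = (8)
  f(x*)   = 22.5714

x* = (-2.2857, -1.4286), lambda* = (8)


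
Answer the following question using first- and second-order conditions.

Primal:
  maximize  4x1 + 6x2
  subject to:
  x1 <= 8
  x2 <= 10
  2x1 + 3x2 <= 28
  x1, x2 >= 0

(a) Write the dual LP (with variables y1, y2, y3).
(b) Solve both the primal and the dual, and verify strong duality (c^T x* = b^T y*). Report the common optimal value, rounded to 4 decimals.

The standard primal-dual pair for 'max c^T x s.t. A x <= b, x >= 0' is:
  Dual:  min b^T y  s.t.  A^T y >= c,  y >= 0.

So the dual LP is:
  minimize  8y1 + 10y2 + 28y3
  subject to:
    y1 + 2y3 >= 4
    y2 + 3y3 >= 6
    y1, y2, y3 >= 0

Solving the primal: x* = (0, 9.3333).
  primal value c^T x* = 56.
Solving the dual: y* = (0, 0, 2).
  dual value b^T y* = 56.
Strong duality: c^T x* = b^T y*. Confirmed.

56


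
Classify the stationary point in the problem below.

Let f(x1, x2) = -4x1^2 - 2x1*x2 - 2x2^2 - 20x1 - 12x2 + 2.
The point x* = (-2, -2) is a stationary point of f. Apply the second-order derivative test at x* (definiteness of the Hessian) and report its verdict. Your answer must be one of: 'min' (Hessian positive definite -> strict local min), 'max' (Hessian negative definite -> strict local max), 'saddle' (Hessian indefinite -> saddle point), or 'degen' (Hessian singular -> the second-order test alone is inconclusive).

Compute the Hessian H = grad^2 f:
  H = [[-8, -2], [-2, -4]]
Verify stationarity: grad f(x*) = H x* + g = (0, 0).
Eigenvalues of H: -8.8284, -3.1716.
Both eigenvalues < 0, so H is negative definite -> x* is a strict local max.

max


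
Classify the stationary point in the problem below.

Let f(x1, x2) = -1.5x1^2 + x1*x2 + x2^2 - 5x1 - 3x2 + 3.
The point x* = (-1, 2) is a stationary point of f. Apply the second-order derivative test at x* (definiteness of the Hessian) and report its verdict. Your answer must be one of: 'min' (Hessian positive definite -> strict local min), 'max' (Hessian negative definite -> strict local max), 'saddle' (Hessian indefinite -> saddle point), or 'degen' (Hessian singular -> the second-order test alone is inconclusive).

Compute the Hessian H = grad^2 f:
  H = [[-3, 1], [1, 2]]
Verify stationarity: grad f(x*) = H x* + g = (0, 0).
Eigenvalues of H: -3.1926, 2.1926.
Eigenvalues have mixed signs, so H is indefinite -> x* is a saddle point.

saddle


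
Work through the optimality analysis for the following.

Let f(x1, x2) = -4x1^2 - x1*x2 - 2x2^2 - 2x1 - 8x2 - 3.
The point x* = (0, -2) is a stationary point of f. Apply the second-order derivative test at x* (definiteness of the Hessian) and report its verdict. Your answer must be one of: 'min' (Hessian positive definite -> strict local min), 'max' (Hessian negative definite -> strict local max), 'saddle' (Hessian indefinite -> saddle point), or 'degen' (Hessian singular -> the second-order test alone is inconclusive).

Compute the Hessian H = grad^2 f:
  H = [[-8, -1], [-1, -4]]
Verify stationarity: grad f(x*) = H x* + g = (0, 0).
Eigenvalues of H: -8.2361, -3.7639.
Both eigenvalues < 0, so H is negative definite -> x* is a strict local max.

max


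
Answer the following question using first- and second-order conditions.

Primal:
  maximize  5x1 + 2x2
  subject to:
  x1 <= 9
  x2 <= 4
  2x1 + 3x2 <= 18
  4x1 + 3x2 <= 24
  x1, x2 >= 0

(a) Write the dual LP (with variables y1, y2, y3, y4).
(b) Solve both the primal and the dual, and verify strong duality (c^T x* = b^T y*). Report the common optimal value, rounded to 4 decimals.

The standard primal-dual pair for 'max c^T x s.t. A x <= b, x >= 0' is:
  Dual:  min b^T y  s.t.  A^T y >= c,  y >= 0.

So the dual LP is:
  minimize  9y1 + 4y2 + 18y3 + 24y4
  subject to:
    y1 + 2y3 + 4y4 >= 5
    y2 + 3y3 + 3y4 >= 2
    y1, y2, y3, y4 >= 0

Solving the primal: x* = (6, 0).
  primal value c^T x* = 30.
Solving the dual: y* = (0, 0, 0, 1.25).
  dual value b^T y* = 30.
Strong duality: c^T x* = b^T y*. Confirmed.

30


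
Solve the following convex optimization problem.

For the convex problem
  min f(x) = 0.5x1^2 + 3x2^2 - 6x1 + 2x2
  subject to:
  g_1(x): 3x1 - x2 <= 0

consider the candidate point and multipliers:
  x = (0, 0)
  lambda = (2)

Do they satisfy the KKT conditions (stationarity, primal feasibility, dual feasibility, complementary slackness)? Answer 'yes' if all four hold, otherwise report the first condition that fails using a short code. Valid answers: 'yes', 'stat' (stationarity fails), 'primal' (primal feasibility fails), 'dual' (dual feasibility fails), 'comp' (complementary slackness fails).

Gradient of f: grad f(x) = Q x + c = (-6, 2)
Constraint values g_i(x) = a_i^T x - b_i:
  g_1((0, 0)) = 0
Stationarity residual: grad f(x) + sum_i lambda_i a_i = (0, 0)
  -> stationarity OK
Primal feasibility (all g_i <= 0): OK
Dual feasibility (all lambda_i >= 0): OK
Complementary slackness (lambda_i * g_i(x) = 0 for all i): OK

Verdict: yes, KKT holds.

yes


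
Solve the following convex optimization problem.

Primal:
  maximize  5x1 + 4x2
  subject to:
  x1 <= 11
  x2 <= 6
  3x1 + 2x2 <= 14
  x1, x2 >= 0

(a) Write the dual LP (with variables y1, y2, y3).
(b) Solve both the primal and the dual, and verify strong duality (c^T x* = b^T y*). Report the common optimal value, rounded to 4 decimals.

The standard primal-dual pair for 'max c^T x s.t. A x <= b, x >= 0' is:
  Dual:  min b^T y  s.t.  A^T y >= c,  y >= 0.

So the dual LP is:
  minimize  11y1 + 6y2 + 14y3
  subject to:
    y1 + 3y3 >= 5
    y2 + 2y3 >= 4
    y1, y2, y3 >= 0

Solving the primal: x* = (0.6667, 6).
  primal value c^T x* = 27.3333.
Solving the dual: y* = (0, 0.6667, 1.6667).
  dual value b^T y* = 27.3333.
Strong duality: c^T x* = b^T y*. Confirmed.

27.3333


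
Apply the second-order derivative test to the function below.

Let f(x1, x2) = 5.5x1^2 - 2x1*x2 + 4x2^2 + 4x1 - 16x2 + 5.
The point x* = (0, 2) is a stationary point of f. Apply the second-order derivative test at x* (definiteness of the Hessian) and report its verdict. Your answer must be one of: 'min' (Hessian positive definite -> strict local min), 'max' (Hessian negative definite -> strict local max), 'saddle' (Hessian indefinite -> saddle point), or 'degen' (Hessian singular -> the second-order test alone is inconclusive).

Compute the Hessian H = grad^2 f:
  H = [[11, -2], [-2, 8]]
Verify stationarity: grad f(x*) = H x* + g = (0, 0).
Eigenvalues of H: 7, 12.
Both eigenvalues > 0, so H is positive definite -> x* is a strict local min.

min


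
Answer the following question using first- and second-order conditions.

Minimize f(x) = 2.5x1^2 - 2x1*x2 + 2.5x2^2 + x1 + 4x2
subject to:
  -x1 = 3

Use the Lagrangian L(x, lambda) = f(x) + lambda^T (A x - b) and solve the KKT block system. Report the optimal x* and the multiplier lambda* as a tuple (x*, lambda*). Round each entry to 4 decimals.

Form the Lagrangian:
  L(x, lambda) = (1/2) x^T Q x + c^T x + lambda^T (A x - b)
Stationarity (grad_x L = 0): Q x + c + A^T lambda = 0.
Primal feasibility: A x = b.

This gives the KKT block system:
  [ Q   A^T ] [ x     ]   [-c ]
  [ A    0  ] [ lambda ] = [ b ]

Solving the linear system:
  x*      = (-3, -2)
  lambda* = (-10)
  f(x*)   = 9.5

x* = (-3, -2), lambda* = (-10)


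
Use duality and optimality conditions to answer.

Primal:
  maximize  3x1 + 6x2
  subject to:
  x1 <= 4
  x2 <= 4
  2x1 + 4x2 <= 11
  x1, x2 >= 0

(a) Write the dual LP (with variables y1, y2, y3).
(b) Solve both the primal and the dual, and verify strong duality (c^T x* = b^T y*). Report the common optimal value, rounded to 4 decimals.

The standard primal-dual pair for 'max c^T x s.t. A x <= b, x >= 0' is:
  Dual:  min b^T y  s.t.  A^T y >= c,  y >= 0.

So the dual LP is:
  minimize  4y1 + 4y2 + 11y3
  subject to:
    y1 + 2y3 >= 3
    y2 + 4y3 >= 6
    y1, y2, y3 >= 0

Solving the primal: x* = (0, 2.75).
  primal value c^T x* = 16.5.
Solving the dual: y* = (0, 0, 1.5).
  dual value b^T y* = 16.5.
Strong duality: c^T x* = b^T y*. Confirmed.

16.5


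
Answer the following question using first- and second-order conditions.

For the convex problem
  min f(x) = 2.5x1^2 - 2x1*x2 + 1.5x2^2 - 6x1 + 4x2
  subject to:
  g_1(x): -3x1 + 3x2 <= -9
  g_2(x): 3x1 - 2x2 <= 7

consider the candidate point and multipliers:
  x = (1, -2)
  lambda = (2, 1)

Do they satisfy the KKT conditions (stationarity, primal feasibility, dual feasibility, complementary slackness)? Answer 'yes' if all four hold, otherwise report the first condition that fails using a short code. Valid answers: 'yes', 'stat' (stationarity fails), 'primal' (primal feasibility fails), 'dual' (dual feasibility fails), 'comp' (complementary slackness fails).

Gradient of f: grad f(x) = Q x + c = (3, -4)
Constraint values g_i(x) = a_i^T x - b_i:
  g_1((1, -2)) = 0
  g_2((1, -2)) = 0
Stationarity residual: grad f(x) + sum_i lambda_i a_i = (0, 0)
  -> stationarity OK
Primal feasibility (all g_i <= 0): OK
Dual feasibility (all lambda_i >= 0): OK
Complementary slackness (lambda_i * g_i(x) = 0 for all i): OK

Verdict: yes, KKT holds.

yes


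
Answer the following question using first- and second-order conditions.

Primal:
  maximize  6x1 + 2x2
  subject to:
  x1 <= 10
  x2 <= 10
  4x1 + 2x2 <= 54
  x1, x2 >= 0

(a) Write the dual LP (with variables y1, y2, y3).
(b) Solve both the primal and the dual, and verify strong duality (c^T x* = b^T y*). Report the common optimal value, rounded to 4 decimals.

The standard primal-dual pair for 'max c^T x s.t. A x <= b, x >= 0' is:
  Dual:  min b^T y  s.t.  A^T y >= c,  y >= 0.

So the dual LP is:
  minimize  10y1 + 10y2 + 54y3
  subject to:
    y1 + 4y3 >= 6
    y2 + 2y3 >= 2
    y1, y2, y3 >= 0

Solving the primal: x* = (10, 7).
  primal value c^T x* = 74.
Solving the dual: y* = (2, 0, 1).
  dual value b^T y* = 74.
Strong duality: c^T x* = b^T y*. Confirmed.

74


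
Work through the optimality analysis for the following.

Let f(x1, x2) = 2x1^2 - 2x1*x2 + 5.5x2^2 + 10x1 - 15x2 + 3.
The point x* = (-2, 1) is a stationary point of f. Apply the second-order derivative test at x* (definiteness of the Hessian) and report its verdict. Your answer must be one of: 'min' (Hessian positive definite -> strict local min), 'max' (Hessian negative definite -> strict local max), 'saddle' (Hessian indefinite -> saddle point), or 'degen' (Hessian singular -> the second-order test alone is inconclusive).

Compute the Hessian H = grad^2 f:
  H = [[4, -2], [-2, 11]]
Verify stationarity: grad f(x*) = H x* + g = (0, 0).
Eigenvalues of H: 3.4689, 11.5311.
Both eigenvalues > 0, so H is positive definite -> x* is a strict local min.

min


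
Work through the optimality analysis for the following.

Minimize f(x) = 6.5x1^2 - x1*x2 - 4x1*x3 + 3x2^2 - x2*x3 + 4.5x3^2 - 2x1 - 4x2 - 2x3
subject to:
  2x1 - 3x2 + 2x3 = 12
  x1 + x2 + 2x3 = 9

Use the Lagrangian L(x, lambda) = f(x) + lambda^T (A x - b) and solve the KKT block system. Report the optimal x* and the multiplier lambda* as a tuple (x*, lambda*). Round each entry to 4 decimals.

Form the Lagrangian:
  L(x, lambda) = (1/2) x^T Q x + c^T x + lambda^T (A x - b)
Stationarity (grad_x L = 0): Q x + c + A^T lambda = 0.
Primal feasibility: A x = b.

This gives the KKT block system:
  [ Q   A^T ] [ x     ]   [-c ]
  [ A    0  ] [ lambda ] = [ b ]

Solving the linear system:
  x*      = (2.3377, -0.1656, 3.414)
  lambda* = (-5.1289, -4.6415)
  f(x*)   = 46.2394

x* = (2.3377, -0.1656, 3.414), lambda* = (-5.1289, -4.6415)
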